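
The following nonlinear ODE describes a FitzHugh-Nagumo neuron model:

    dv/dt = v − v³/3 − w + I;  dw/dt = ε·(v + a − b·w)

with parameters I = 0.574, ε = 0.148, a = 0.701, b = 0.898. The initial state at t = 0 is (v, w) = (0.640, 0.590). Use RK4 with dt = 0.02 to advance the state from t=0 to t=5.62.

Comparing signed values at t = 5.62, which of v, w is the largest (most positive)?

largest component: w

t=0.000: state=(0.640, 0.590)
step 1 (dt=0.02): k1=(0.537, 0.120), k2=(0.539, 0.121), k3=(0.539, 0.121), k4=(0.540, 0.121); state += dt/6·(k1+2k2+2k3+k4)
t=0.020: state=(0.651, 0.592)
t=0.040: state=(0.662, 0.595)
t=0.060: state=(0.673, 0.597)
continuing one RK4 step at a time; state shown every 10 steps (Δt=0.2):
t=0.200: state=(0.751, 0.615)
t=0.400: state=(0.866, 0.643)
t=0.600: state=(0.981, 0.674)
t=0.800: state=(1.091, 0.707)
t=1.000: state=(1.190, 0.742)
t=1.200: state=(1.274, 0.779)
t=1.400: state=(1.341, 0.818)
t=1.600: state=(1.391, 0.857)
t=1.800: state=(1.426, 0.896)
t=2.000: state=(1.447, 0.935)
t=2.200: state=(1.457, 0.973)
t=2.400: state=(1.459, 1.011)
t=2.600: state=(1.453, 1.047)
t=2.800: state=(1.442, 1.082)
t=3.000: state=(1.427, 1.116)
t=3.200: state=(1.409, 1.149)
t=3.400: state=(1.388, 1.180)
t=3.600: state=(1.365, 1.210)
t=3.800: state=(1.340, 1.238)
t=4.000: state=(1.314, 1.265)
t=4.200: state=(1.287, 1.290)
t=4.400: state=(1.258, 1.314)
t=4.600: state=(1.229, 1.336)
t=4.800: state=(1.198, 1.357)
t=5.000: state=(1.165, 1.377)
t=5.200: state=(1.132, 1.395)
t=5.400: state=(1.096, 1.411)
t=5.600: state=(1.060, 1.426)
t=5.620: state=(1.056, 1.427)
compare at T: v=1.056, w=1.427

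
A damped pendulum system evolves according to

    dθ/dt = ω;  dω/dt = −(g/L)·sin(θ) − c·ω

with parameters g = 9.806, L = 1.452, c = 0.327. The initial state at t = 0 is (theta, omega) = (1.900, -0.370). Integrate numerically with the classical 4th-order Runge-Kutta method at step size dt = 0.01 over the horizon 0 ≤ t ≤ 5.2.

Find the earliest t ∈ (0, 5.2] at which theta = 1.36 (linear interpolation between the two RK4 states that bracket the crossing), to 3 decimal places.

t=0.000: state=(1.900, -0.370)
step 1 (dt=0.01): k1=(-0.370, -6.270), k2=(-0.401, -6.264), k3=(-0.401, -6.264), k4=(-0.433, -6.258); state += dt/6·(k1+2k2+2k3+k4)
t=0.010: state=(1.896, -0.433)
t=0.020: state=(1.891, -0.495)
t=0.030: state=(1.886, -0.558)
continuing one RK4 step at a time; state shown every 20 steps (Δt=0.2):
t=0.200: state=(1.702, -1.611)
t=0.360: state=(1.366, -2.577)
next step: t=0.370: state=(1.340, -2.634) — theta has crossed 1.36
linear interpolation between t=0.360 (1.36572) and t=0.370 (1.33966) → t≈0.362

t = 0.362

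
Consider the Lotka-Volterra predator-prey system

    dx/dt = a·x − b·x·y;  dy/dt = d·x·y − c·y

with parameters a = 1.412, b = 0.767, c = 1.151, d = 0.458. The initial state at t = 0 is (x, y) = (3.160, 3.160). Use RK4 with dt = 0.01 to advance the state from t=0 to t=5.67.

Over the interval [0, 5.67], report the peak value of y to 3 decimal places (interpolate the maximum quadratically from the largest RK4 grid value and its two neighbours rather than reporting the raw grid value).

t=0.000: state=(3.160, 3.160)
step 1 (dt=0.01): k1=(-3.197, 0.936), k2=(-3.192, 0.914), k3=(-3.192, 0.914), k4=(-3.187, 0.893); state += dt/6·(k1+2k2+2k3+k4)
t=0.010: state=(3.128, 3.169)
t=0.020: state=(3.096, 3.178)
t=0.030: state=(3.065, 3.186)
continuing one RK4 step at a time; state shown every 20 steps (Δt=0.2):
t=0.200: state=(2.556, 3.259)
t=0.400: state=(2.062, 3.196)
t=0.600: state=(1.697, 3.013)
t=0.800: state=(1.444, 2.761)
t=1.000: state=(1.281, 2.484)
t=1.200: state=(1.186, 2.208)
t=1.400: state=(1.144, 1.951)
t=1.600: state=(1.145, 1.720)
t=1.800: state=(1.185, 1.520)
t=2.000: state=(1.261, 1.350)
t=2.200: state=(1.375, 1.210)
t=2.400: state=(1.529, 1.098)
t=2.600: state=(1.725, 1.012)
t=2.800: state=(1.969, 0.951)
t=3.000: state=(2.263, 0.917)
t=3.200: state=(2.610, 0.910)
t=3.400: state=(3.007, 0.935)
t=3.600: state=(3.440, 0.998)
t=3.800: state=(3.885, 1.108)
t=4.000: state=(4.294, 1.281)
t=4.200: state=(4.595, 1.531)
t=4.400: state=(4.701, 1.865)
t=4.600: state=(4.545, 2.267)
t=4.800: state=(4.122, 2.684)
t=5.000: state=(3.522, 3.028)
t=5.200: state=(2.886, 3.225)
t=5.400: state=(2.324, 3.250)
t=5.600: state=(1.887, 3.127)
t=5.670: state=(1.764, 3.059)
largest grid value and its neighbours: y(5.320)=3.25965, y(5.330)=3.25978, y(5.340)=3.25950
parabola through these three points peaks at t≈5.328 with y≈3.25979

max y = 3.260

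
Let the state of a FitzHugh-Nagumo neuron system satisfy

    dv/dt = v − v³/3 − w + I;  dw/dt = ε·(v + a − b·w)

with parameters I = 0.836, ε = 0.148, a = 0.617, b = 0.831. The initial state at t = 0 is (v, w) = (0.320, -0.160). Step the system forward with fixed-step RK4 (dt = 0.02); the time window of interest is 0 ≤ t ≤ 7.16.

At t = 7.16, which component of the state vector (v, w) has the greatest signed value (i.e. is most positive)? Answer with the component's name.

t=0.000: state=(0.320, -0.160)
step 1 (dt=0.02): k1=(1.305, 0.158), k2=(1.315, 0.160), k3=(1.315, 0.160), k4=(1.325, 0.162); state += dt/6·(k1+2k2+2k3+k4)
t=0.020: state=(0.346, -0.157)
t=0.040: state=(0.373, -0.154)
t=0.060: state=(0.400, -0.150)
continuing one RK4 step at a time; state shown every 25 steps (Δt=0.5):
t=0.500: state=(1.066, -0.057)
t=1.000: state=(1.691, 0.092)
t=1.500: state=(1.912, 0.262)
t=2.000: state=(1.927, 0.429)
t=2.500: state=(1.886, 0.585)
t=3.000: state=(1.833, 0.728)
t=3.500: state=(1.776, 0.858)
t=4.000: state=(1.719, 0.977)
t=4.500: state=(1.661, 1.084)
t=5.000: state=(1.604, 1.181)
t=5.500: state=(1.546, 1.268)
t=6.000: state=(1.487, 1.345)
t=6.500: state=(1.427, 1.414)
t=7.000: state=(1.367, 1.474)
t=7.160: state=(1.347, 1.492)
compare at T: v=1.347, w=1.492

largest component: w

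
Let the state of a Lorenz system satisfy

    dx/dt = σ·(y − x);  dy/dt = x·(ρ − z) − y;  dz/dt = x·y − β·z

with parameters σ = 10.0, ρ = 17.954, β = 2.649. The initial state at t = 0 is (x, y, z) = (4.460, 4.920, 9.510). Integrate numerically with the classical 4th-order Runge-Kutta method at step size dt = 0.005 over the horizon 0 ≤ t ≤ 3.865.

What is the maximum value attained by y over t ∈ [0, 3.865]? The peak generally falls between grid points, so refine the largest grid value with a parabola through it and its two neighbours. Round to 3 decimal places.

t=0.000: state=(4.460, 4.920, 9.510)
step 1 (dt=0.005): k1=(4.600, 32.740, -3.249), k2=(5.304, 32.792, -2.805), k3=(5.287, 32.802, -2.798), k4=(5.976, 32.862, -2.346); state += dt/6·(k1+2k2+2k3+k4)
t=0.005: state=(4.486, 5.084, 9.496)
t=0.010: state=(4.520, 5.249, 9.487)
t=0.015: state=(4.559, 5.414, 9.482)
continuing one RK4 step at a time; state shown every 40 steps (Δt=0.2):
t=0.200: state=(8.801, 11.569, 14.694)
t=0.400: state=(8.401, 5.087, 22.715)
t=0.600: state=(3.303, 2.302, 15.738)
t=0.800: state=(3.637, 4.781, 10.939)
t=1.000: state=(7.729, 10.377, 13.445)
t=1.200: state=(9.135, 6.891, 22.270)
t=1.400: state=(4.132, 2.716, 16.995)
t=1.600: state=(3.839, 4.738, 11.986)
t=1.800: state=(7.328, 9.657, 13.502)
t=2.000: state=(9.100, 7.533, 21.470)
t=2.200: state=(4.708, 3.228, 17.494)
t=2.400: state=(4.195, 4.981, 12.748)
t=2.600: state=(7.301, 9.321, 14.094)
t=2.800: state=(8.785, 7.474, 20.844)
t=3.000: state=(5.024, 3.707, 17.484)
t=3.200: state=(4.610, 5.378, 13.288)
t=3.400: state=(7.450, 9.155, 14.899)
t=3.600: state=(8.371, 7.112, 20.362)
t=3.800: state=(5.180, 4.129, 17.204)
t=3.865: state=(4.716, 4.335, 15.712)
largest grid value and its neighbours: y(0.225)=11.83172, y(0.230)=11.84082, y(0.235)=11.83413
parabola through these three points peaks at t≈0.230 with y≈11.84087

max y = 11.841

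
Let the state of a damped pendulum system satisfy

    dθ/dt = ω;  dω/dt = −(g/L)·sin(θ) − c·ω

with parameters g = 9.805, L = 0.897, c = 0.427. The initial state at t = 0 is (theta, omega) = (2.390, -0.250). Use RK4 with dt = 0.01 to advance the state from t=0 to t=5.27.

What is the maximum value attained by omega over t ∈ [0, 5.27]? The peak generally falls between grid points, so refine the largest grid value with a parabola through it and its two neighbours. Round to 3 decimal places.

max omega = 4.389

t=0.000: state=(2.390, -0.250)
step 1 (dt=0.01): k1=(-0.250, -7.357), k2=(-0.287, -7.351), k3=(-0.287, -7.353), k4=(-0.324, -7.348); state += dt/6·(k1+2k2+2k3+k4)
t=0.010: state=(2.387, -0.324)
t=0.020: state=(2.384, -0.397)
t=0.030: state=(2.379, -0.470)
continuing one RK4 step at a time; state shown every 20 steps (Δt=0.2):
t=0.200: state=(2.191, -1.769)
t=0.400: state=(1.664, -3.546)
t=0.600: state=(0.779, -5.175)
t=0.800: state=(-0.297, -5.213)
t=1.000: state=(-1.176, -3.368)
t=1.200: state=(-1.615, -1.032)
t=1.400: state=(-1.601, 1.142)
t=1.600: state=(-1.171, 3.102)
t=1.800: state=(-0.408, 4.321)
t=2.000: state=(0.445, 3.903)
t=2.200: state=(1.061, 2.122)
t=2.400: state=(1.273, -0.004)
t=2.600: state=(1.071, -1.955)
t=2.800: state=(0.529, -3.307)
t=3.000: state=(-0.166, -3.400)
t=3.200: state=(-0.740, -2.171)
t=3.400: state=(-0.996, -0.356)
t=3.600: state=(-0.887, 1.401)
t=3.800: state=(-0.471, 2.621)
t=4.000: state=(0.091, 2.795)
t=4.200: state=(0.571, 1.855)
t=4.400: state=(0.794, 0.341)
t=4.600: state=(0.709, -1.154)
t=4.800: state=(0.366, -2.152)
t=5.000: state=(-0.092, -2.257)
t=5.200: state=(-0.475, -1.457)
t=5.270: state=(-0.563, -1.038)
largest grid value and its neighbours: omega(1.840)=4.38461, omega(1.850)=4.38881, omega(1.860)=4.38829
parabola through these three points peaks at t≈1.854 with omega≈4.38917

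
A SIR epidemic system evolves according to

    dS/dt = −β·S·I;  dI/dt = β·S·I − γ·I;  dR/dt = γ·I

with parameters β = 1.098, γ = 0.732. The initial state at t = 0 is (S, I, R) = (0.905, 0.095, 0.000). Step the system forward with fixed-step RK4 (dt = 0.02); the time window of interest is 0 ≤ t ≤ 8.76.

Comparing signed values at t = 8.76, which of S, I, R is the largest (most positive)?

largest component: R

t=0.000: state=(0.905, 0.095, 0.000)
step 1 (dt=0.02): k1=(-0.094, 0.025, 0.070), k2=(-0.095, 0.025, 0.070), k3=(-0.095, 0.025, 0.070), k4=(-0.095, 0.025, 0.070); state += dt/6·(k1+2k2+2k3+k4)
t=0.020: state=(0.903, 0.095, 0.001)
t=0.040: state=(0.901, 0.096, 0.003)
t=0.060: state=(0.899, 0.096, 0.004)
continuing one RK4 step at a time; state shown every 25 steps (Δt=0.5):
t=0.500: state=(0.856, 0.107, 0.037)
t=1.000: state=(0.805, 0.117, 0.078)
t=1.500: state=(0.753, 0.124, 0.122)
t=2.000: state=(0.703, 0.129, 0.169)
t=2.500: state=(0.655, 0.129, 0.216)
t=3.000: state=(0.610, 0.127, 0.263)
t=3.500: state=(0.570, 0.122, 0.309)
t=4.000: state=(0.534, 0.114, 0.352)
t=4.500: state=(0.503, 0.105, 0.392)
t=5.000: state=(0.476, 0.096, 0.429)
t=5.500: state=(0.453, 0.085, 0.462)
t=6.000: state=(0.433, 0.076, 0.491)
t=6.500: state=(0.417, 0.066, 0.517)
t=7.000: state=(0.403, 0.057, 0.540)
t=7.500: state=(0.391, 0.050, 0.559)
t=8.000: state=(0.381, 0.042, 0.576)
t=8.500: state=(0.373, 0.036, 0.591)
t=8.760: state=(0.369, 0.033, 0.597)
compare at T: S=0.369, I=0.033, R=0.597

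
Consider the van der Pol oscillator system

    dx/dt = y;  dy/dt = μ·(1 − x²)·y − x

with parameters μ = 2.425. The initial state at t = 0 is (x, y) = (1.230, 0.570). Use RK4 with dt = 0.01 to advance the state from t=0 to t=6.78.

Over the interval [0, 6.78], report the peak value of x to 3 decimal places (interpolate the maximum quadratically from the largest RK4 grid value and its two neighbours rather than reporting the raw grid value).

t=0.000: state=(1.230, 0.570)
step 1 (dt=0.01): k1=(0.570, -1.939), k2=(0.560, -1.939), k3=(0.560, -1.939), k4=(0.551, -1.939); state += dt/6·(k1+2k2+2k3+k4)
t=0.010: state=(1.236, 0.551)
t=0.020: state=(1.241, 0.531)
t=0.030: state=(1.246, 0.512)
continuing one RK4 step at a time; state shown every 25 steps (Δt=0.25):
t=0.250: state=(1.314, 0.123)
t=0.500: state=(1.303, -0.187)
t=0.750: state=(1.229, -0.396)
t=1.000: state=(1.107, -0.581)
t=1.250: state=(0.935, -0.818)
t=1.500: state=(0.684, -1.229)
t=1.750: state=(0.284, -2.085)
t=2.000: state=(-0.429, -3.722)
t=2.250: state=(-1.443, -3.582)
t=2.500: state=(-1.958, -0.753)
t=2.750: state=(-2.008, 0.107)
t=3.000: state=(-1.959, 0.251)
t=3.250: state=(-1.891, 0.287)
t=3.500: state=(-1.816, 0.310)
t=3.750: state=(-1.736, 0.334)
t=4.000: state=(-1.649, 0.364)
t=4.250: state=(-1.553, 0.402)
t=4.500: state=(-1.447, 0.454)
t=4.750: state=(-1.325, 0.528)
t=5.000: state=(-1.180, 0.641)
t=5.250: state=(-0.998, 0.831)
t=5.500: state=(-0.750, 1.190)
t=5.750: state=(-0.370, 1.956)
t=6.000: state=(0.298, 3.531)
t=6.250: state=(1.323, 3.966)
t=6.500: state=(1.940, 1.010)
t=6.750: state=(2.021, -0.065)
t=6.780: state=(2.018, -0.106)
largest grid value and its neighbours: x(6.700)=2.02192, x(6.710)=2.02209, x(6.720)=2.02205
parabola through these three points peaks at t≈6.713 with x≈2.02210

max x = 2.022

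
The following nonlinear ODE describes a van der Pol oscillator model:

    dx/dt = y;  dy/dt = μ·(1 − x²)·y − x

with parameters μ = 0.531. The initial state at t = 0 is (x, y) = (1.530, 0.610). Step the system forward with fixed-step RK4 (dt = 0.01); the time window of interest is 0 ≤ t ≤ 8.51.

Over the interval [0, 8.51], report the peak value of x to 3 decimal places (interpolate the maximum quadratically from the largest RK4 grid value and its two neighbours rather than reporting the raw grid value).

t=0.000: state=(1.530, 0.610)
step 1 (dt=0.01): k1=(0.610, -1.964), k2=(0.600, -1.963), k3=(0.600, -1.963), k4=(0.590, -1.962); state += dt/6·(k1+2k2+2k3+k4)
t=0.010: state=(1.536, 0.590)
t=0.020: state=(1.542, 0.571)
t=0.030: state=(1.547, 0.551)
continuing one RK4 step at a time; state shown every 50 steps (Δt=0.5):
t=0.500: state=(1.607, -0.252)
t=1.000: state=(1.329, -0.826)
t=1.500: state=(0.793, -1.325)
t=2.000: state=(-0.006, -1.869)
t=2.500: state=(-1.008, -1.968)
t=3.000: state=(-1.756, -0.874)
t=3.500: state=(-1.892, 0.228)
t=4.000: state=(-1.617, 0.814)
t=4.500: state=(-1.099, 1.264)
t=5.000: state=(-0.335, 1.811)
t=5.500: state=(0.696, 2.211)
t=6.000: state=(1.655, 1.373)
t=6.500: state=(1.984, 0.029)
t=7.000: state=(1.800, -0.679)
t=7.500: state=(1.348, -1.117)
t=8.000: state=(0.672, -1.611)
t=8.500: state=(-0.279, -2.169)
t=8.510: state=(-0.300, -2.176)
largest grid value and its neighbours: x(6.500)=1.98382, x(6.510)=1.98401, x(6.520)=1.98400
parabola through these three points peaks at t≈6.515 with x≈1.98403

max x = 1.984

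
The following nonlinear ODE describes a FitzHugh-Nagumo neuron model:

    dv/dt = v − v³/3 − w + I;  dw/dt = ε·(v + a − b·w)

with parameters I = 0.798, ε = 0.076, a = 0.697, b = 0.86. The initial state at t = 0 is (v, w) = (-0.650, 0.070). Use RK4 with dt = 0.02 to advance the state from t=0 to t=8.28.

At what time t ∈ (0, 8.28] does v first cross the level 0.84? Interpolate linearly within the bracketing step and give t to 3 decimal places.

t=0.000: state=(-0.650, 0.070)
step 1 (dt=0.02): k1=(0.170, -0.001), k2=(0.171, -0.001), k3=(0.171, -0.001), k4=(0.172, -0.001); state += dt/6·(k1+2k2+2k3+k4)
t=0.020: state=(-0.647, 0.070)
t=0.040: state=(-0.643, 0.070)
t=0.060: state=(-0.640, 0.070)
continuing one RK4 step at a time; state shown every 25 steps (Δt=0.5):
t=0.500: state=(-0.551, 0.071)
t=1.000: state=(-0.412, 0.077)
t=1.500: state=(-0.207, 0.089)
t=2.000: state=(0.114, 0.110)
t=2.500: state=(0.613, 0.145)
t=2.680: state=(0.836, 0.163)
next step: t=2.700: state=(0.862, 0.165) — v has crossed 0.84
linear interpolation between t=2.680 (0.83632) and t=2.700 (0.86190) → t≈2.683

t = 2.683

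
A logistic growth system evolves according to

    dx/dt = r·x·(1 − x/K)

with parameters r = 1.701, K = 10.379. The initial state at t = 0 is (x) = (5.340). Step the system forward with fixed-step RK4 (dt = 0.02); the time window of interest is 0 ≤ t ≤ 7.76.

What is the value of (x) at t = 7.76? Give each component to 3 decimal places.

(x) = (10.379)

t=0.000: state=(5.340)
step 1 (dt=0.02): k1=(4.410), k2=(4.407), k3=(4.407), k4=(4.404); state += dt/6·(k1+2k2+2k3+k4)
t=0.020: state=(5.428)
t=0.040: state=(5.516)
t=0.060: state=(5.604)
continuing one RK4 step at a time; state shown every 25 steps (Δt=0.5):
t=0.500: state=(7.397)
t=1.000: state=(8.854)
t=1.500: state=(9.668)
t=2.000: state=(10.063)
t=2.500: state=(10.241)
t=3.000: state=(10.320)
t=3.500: state=(10.354)
t=4.000: state=(10.368)
t=4.500: state=(10.374)
t=5.000: state=(10.377)
t=5.500: state=(10.378)
t=6.000: state=(10.379)
t=6.500: state=(10.379)
t=7.000: state=(10.379)
t=7.500: state=(10.379)
t=7.760: state=(10.379)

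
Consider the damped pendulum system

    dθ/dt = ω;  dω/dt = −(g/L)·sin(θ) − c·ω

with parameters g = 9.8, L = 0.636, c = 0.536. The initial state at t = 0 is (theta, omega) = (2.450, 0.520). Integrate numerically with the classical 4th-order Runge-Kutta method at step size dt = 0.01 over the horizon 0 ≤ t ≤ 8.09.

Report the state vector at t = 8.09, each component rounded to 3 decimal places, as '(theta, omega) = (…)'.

(theta, omega) = (-0.199, 0.603)

t=0.000: state=(2.450, 0.520)
step 1 (dt=0.01): k1=(0.520, -10.106), k2=(0.469, -10.048), k3=(0.470, -10.051), k4=(0.419, -9.996); state += dt/6·(k1+2k2+2k3+k4)
t=0.010: state=(2.455, 0.419)
t=0.020: state=(2.458, 0.320)
t=0.030: state=(2.461, 0.221)
continuing one RK4 step at a time; state shown every 50 steps (Δt=0.5):
t=0.500: state=(1.418, -5.006)
t=1.000: state=(-1.358, -3.146)
t=1.500: state=(-0.984, 4.205)
t=2.000: state=(1.136, 1.869)
t=2.500: state=(0.369, -4.033)
t=3.000: state=(-0.975, 0.035)
t=3.500: state=(0.183, 3.097)
t=4.000: state=(0.642, -1.560)
t=4.500: state=(-0.488, -1.472)
t=5.000: state=(-0.207, 2.073)
t=5.500: state=(0.491, -0.096)
t=6.000: state=(-0.144, -1.529)
t=6.500: state=(-0.285, 1.021)
t=7.000: state=(0.289, 0.519)
t=7.500: state=(0.033, -1.118)
t=8.000: state=(-0.241, 0.319)
t=8.090: state=(-0.199, 0.603)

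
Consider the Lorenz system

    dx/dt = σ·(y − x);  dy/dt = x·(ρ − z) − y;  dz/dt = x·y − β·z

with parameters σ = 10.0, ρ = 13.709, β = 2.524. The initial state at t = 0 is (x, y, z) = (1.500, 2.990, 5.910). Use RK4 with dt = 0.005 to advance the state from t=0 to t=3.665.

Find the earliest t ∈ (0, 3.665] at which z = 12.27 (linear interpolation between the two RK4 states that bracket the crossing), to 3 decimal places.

t = 0.356

t=0.000: state=(1.500, 2.990, 5.910)
step 1 (dt=0.005): k1=(14.900, 8.708, -10.432), k2=(14.745, 9.017, -10.221), k3=(14.757, 9.013, -10.222), k4=(14.613, 9.319, -10.011); state += dt/6·(k1+2k2+2k3+k4)
t=0.005: state=(1.574, 3.035, 5.859)
t=0.010: state=(1.646, 3.083, 5.810)
t=0.015: state=(1.718, 3.134, 5.763)
continuing one RK4 step at a time; state shown every 40 steps (Δt=0.2):
t=0.200: state=(4.750, 6.942, 6.082)
t=0.355: state=(8.503, 10.499, 12.225)
next step: t=0.360: state=(8.600, 10.504, 12.518) — z has crossed 12.27
linear interpolation between t=0.355 (12.22516) and t=0.360 (12.51813) → t≈0.356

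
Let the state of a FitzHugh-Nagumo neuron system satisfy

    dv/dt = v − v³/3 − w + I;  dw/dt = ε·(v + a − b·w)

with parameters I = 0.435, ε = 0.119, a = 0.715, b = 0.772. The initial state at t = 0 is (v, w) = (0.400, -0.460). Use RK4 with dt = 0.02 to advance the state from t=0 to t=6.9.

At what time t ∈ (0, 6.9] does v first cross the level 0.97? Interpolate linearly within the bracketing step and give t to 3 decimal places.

t=0.000: state=(0.400, -0.460)
step 1 (dt=0.02): k1=(1.274, 0.175), k2=(1.283, 0.176), k3=(1.283, 0.176), k4=(1.291, 0.178); state += dt/6·(k1+2k2+2k3+k4)
t=0.020: state=(0.426, -0.456)
t=0.040: state=(0.452, -0.453)
t=0.060: state=(0.478, -0.449)
t=0.400: state=(0.964, -0.378)
next step: t=0.420: state=(0.994, -0.374) — v has crossed 0.97
linear interpolation between t=0.400 (0.96418) and t=0.420 (0.99372) → t≈0.404

t = 0.404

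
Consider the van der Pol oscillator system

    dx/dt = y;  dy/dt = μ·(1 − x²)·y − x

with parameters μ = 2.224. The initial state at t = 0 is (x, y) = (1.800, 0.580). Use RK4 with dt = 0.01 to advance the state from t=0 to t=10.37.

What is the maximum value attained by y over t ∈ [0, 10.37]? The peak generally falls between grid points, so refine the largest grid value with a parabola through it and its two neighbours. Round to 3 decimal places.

max y = 4.092

t=0.000: state=(1.800, 0.580)
step 1 (dt=0.01): k1=(0.580, -4.689), k2=(0.557, -4.588), k3=(0.557, -4.590), k4=(0.534, -4.490); state += dt/6·(k1+2k2+2k3+k4)
t=0.010: state=(1.806, 0.534)
t=0.020: state=(1.811, 0.490)
t=0.030: state=(1.815, 0.448)
continuing one RK4 step at a time; state shown every 50 steps (Δt=0.5):
t=0.500: state=(1.790, -0.285)
t=1.000: state=(1.615, -0.399)
t=1.500: state=(1.389, -0.518)
t=2.000: state=(1.076, -0.773)
t=2.500: state=(0.530, -1.591)
t=3.000: state=(-0.863, -4.076)
t=3.500: state=(-2.009, -0.275)
t=4.000: state=(-1.942, 0.285)
t=4.500: state=(-1.783, 0.345)
t=5.000: state=(-1.594, 0.414)
t=5.500: state=(-1.360, 0.537)
t=6.000: state=(-1.032, 0.820)
t=6.500: state=(-0.438, 1.775)
t=7.000: state=(1.087, 4.046)
t=7.500: state=(2.019, 0.097)
t=8.000: state=(1.926, -0.294)
t=8.500: state=(1.764, -0.351)
t=9.000: state=(1.571, -0.424)
t=9.500: state=(1.330, -0.557)
t=10.000: state=(0.986, -0.873)
t=10.370: state=(0.562, -1.531)
largest grid value and its neighbours: y(6.960)=4.09068, y(6.970)=4.09114, y(6.980)=4.08401
parabola through these three points peaks at t≈6.966 with y≈4.09187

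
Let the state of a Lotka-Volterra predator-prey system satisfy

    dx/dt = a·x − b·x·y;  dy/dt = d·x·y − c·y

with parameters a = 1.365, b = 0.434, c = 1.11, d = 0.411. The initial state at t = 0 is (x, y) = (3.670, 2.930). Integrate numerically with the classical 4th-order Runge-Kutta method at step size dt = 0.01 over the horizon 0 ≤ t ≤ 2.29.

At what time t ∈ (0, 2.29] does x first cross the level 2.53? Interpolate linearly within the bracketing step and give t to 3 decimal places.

t=0.000: state=(3.670, 2.930)
step 1 (dt=0.01): k1=(0.343, 1.167), k2=(0.334, 1.172), k3=(0.334, 1.172), k4=(0.324, 1.176); state += dt/6·(k1+2k2+2k3+k4)
t=0.010: state=(3.673, 2.942)
t=0.020: state=(3.676, 2.954)
t=0.030: state=(3.679, 2.965)
continuing one RK4 step at a time; state shown every 10 steps (Δt=0.1):
t=0.100: state=(3.695, 3.051)
t=0.200: state=(3.700, 3.179)
t=0.300: state=(3.684, 3.311)
t=0.400: state=(3.647, 3.445)
t=0.500: state=(3.589, 3.578)
t=0.600: state=(3.513, 3.705)
t=0.700: state=(3.419, 3.824)
t=0.800: state=(3.312, 3.930)
t=0.900: state=(3.195, 4.020)
t=1.000: state=(3.071, 4.093)
t=1.100: state=(2.944, 4.144)
t=1.200: state=(2.817, 4.175)
t=1.300: state=(2.693, 4.184)
t=1.400: state=(2.574, 4.173)
t=1.430: state=(2.540, 4.165)
next step: t=1.440: state=(2.529, 4.162) — x has crossed 2.53
linear interpolation between t=1.430 (2.54033) and t=1.440 (2.52912) → t≈1.439

t = 1.439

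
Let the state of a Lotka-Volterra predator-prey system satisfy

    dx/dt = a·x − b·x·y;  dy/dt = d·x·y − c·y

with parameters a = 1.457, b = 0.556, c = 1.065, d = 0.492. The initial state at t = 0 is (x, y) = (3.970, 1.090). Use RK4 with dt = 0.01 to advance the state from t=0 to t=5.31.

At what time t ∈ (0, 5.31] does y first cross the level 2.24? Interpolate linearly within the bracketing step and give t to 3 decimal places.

t = 0.548

t=0.000: state=(3.970, 1.090)
step 1 (dt=0.01): k1=(3.378, 0.968), k2=(3.382, 0.982), k3=(3.382, 0.982), k4=(3.385, 0.995); state += dt/6·(k1+2k2+2k3+k4)
t=0.010: state=(4.004, 1.100)
t=0.020: state=(4.038, 1.110)
t=0.030: state=(4.072, 1.120)
continuing one RK4 step at a time; state shown every 20 steps (Δt=0.2):
t=0.200: state=(4.646, 1.346)
t=0.400: state=(5.238, 1.771)
t=0.540: state=(5.506, 2.212)
next step: t=0.550: state=(5.518, 2.248) — y has crossed 2.24
linear interpolation between t=0.540 (2.21160) and t=0.550 (2.24832) → t≈0.548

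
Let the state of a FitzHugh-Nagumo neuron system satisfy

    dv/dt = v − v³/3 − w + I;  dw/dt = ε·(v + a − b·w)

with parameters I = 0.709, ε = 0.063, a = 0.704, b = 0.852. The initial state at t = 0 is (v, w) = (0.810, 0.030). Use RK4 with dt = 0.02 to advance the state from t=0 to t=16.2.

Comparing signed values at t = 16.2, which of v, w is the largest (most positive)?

largest component: w

t=0.000: state=(0.810, 0.030)
step 1 (dt=0.02): k1=(1.312, 0.094), k2=(1.315, 0.095), k3=(1.315, 0.095), k4=(1.318, 0.095); state += dt/6·(k1+2k2+2k3+k4)
t=0.020: state=(0.836, 0.032)
t=0.040: state=(0.863, 0.034)
t=0.060: state=(0.889, 0.036)
continuing one RK4 step at a time; state shown every 50 steps (Δt=1):
t=1.000: state=(1.802, 0.157)
t=2.000: state=(1.914, 0.308)
t=3.000: state=(1.870, 0.452)
t=4.000: state=(1.816, 0.584)
t=5.000: state=(1.760, 0.706)
t=6.000: state=(1.705, 0.819)
t=7.000: state=(1.648, 0.922)
t=8.000: state=(1.590, 1.016)
t=9.000: state=(1.532, 1.102)
t=10.000: state=(1.471, 1.180)
t=11.000: state=(1.409, 1.250)
t=12.000: state=(1.343, 1.312)
t=13.000: state=(1.273, 1.367)
t=14.000: state=(1.197, 1.414)
t=15.000: state=(1.111, 1.455)
t=16.000: state=(1.011, 1.487)
t=16.200: state=(0.988, 1.492)
compare at T: v=0.988, w=1.492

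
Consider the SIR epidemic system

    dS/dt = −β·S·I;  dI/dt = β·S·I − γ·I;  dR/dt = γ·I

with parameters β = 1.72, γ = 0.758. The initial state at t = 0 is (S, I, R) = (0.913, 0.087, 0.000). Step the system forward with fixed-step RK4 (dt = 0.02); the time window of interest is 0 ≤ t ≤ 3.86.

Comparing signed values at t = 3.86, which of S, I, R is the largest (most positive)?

t=0.000: state=(0.913, 0.087, 0.000)
step 1 (dt=0.02): k1=(-0.137, 0.071, 0.066), k2=(-0.138, 0.071, 0.066), k3=(-0.138, 0.071, 0.066), k4=(-0.138, 0.071, 0.067); state += dt/6·(k1+2k2+2k3+k4)
t=0.020: state=(0.910, 0.088, 0.001)
t=0.040: state=(0.907, 0.090, 0.003)
t=0.060: state=(0.905, 0.091, 0.004)
continuing one RK4 step at a time; state shown every 10 steps (Δt=0.2):
t=0.200: state=(0.884, 0.102, 0.014)
t=0.400: state=(0.851, 0.118, 0.031)
t=0.600: state=(0.815, 0.135, 0.050)
t=0.800: state=(0.776, 0.153, 0.072)
t=1.000: state=(0.734, 0.170, 0.096)
t=1.200: state=(0.690, 0.187, 0.123)
t=1.400: state=(0.645, 0.202, 0.153)
t=1.600: state=(0.601, 0.215, 0.184)
t=1.800: state=(0.557, 0.225, 0.218)
t=2.000: state=(0.515, 0.233, 0.253)
t=2.200: state=(0.475, 0.237, 0.288)
t=2.400: state=(0.437, 0.238, 0.324)
t=2.600: state=(0.403, 0.237, 0.360)
t=2.800: state=(0.372, 0.232, 0.396)
t=3.000: state=(0.344, 0.226, 0.431)
t=3.200: state=(0.318, 0.217, 0.464)
t=3.400: state=(0.296, 0.208, 0.496)
t=3.600: state=(0.276, 0.197, 0.527)
t=3.800: state=(0.258, 0.185, 0.556)
t=3.860: state=(0.254, 0.182, 0.564)
compare at T: S=0.254, I=0.182, R=0.564

largest component: R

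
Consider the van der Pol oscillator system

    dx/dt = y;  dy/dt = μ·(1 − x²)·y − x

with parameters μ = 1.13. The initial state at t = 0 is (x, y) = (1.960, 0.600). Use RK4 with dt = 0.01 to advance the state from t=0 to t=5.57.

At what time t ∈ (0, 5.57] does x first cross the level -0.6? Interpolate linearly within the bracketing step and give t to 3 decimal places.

t = 2.721

t=0.000: state=(1.960, 0.600)
step 1 (dt=0.01): k1=(0.600, -3.887), k2=(0.581, -3.835), k3=(0.581, -3.835), k4=(0.562, -3.784); state += dt/6·(k1+2k2+2k3+k4)
t=0.010: state=(1.966, 0.562)
t=0.020: state=(1.971, 0.524)
t=0.030: state=(1.976, 0.488)
continuing one RK4 step at a time; state shown every 20 steps (Δt=0.2):
t=0.200: state=(2.015, 0.016)
t=0.400: state=(1.985, -0.283)
t=0.600: state=(1.911, -0.440)
t=0.800: state=(1.813, -0.538)
t=1.000: state=(1.697, -0.617)
t=1.200: state=(1.566, -0.697)
t=1.400: state=(1.418, -0.790)
t=1.600: state=(1.248, -0.908)
t=1.800: state=(1.052, -1.066)
t=2.000: state=(0.818, -1.286)
t=2.200: state=(0.531, -1.596)
t=2.400: state=(0.172, -2.020)
t=2.600: state=(-0.281, -2.512)
t=2.720: state=(-0.598, -2.745)
next step: t=2.730: state=(-0.626, -2.758) — x has crossed -0.6
linear interpolation between t=2.720 (-0.59803) and t=2.730 (-0.62555) → t≈2.721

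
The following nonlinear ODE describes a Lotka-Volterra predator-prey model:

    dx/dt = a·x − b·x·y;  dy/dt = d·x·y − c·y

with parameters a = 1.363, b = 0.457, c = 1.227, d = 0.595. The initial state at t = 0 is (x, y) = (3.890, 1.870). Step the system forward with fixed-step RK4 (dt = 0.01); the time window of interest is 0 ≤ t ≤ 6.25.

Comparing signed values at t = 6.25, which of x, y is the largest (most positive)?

largest component: y

t=0.000: state=(3.890, 1.870)
step 1 (dt=0.01): k1=(1.978, 2.034), k2=(1.965, 2.056), k3=(1.964, 2.056), k4=(1.951, 2.078); state += dt/6·(k1+2k2+2k3+k4)
t=0.010: state=(3.910, 1.891)
t=0.020: state=(3.929, 1.912)
t=0.030: state=(3.948, 1.933)
continuing one RK4 step at a time; state shown every 25 steps (Δt=0.25):
t=0.250: state=(4.266, 2.533)
t=0.500: state=(4.255, 3.534)
t=0.750: state=(3.731, 4.738)
t=1.000: state=(2.875, 5.708)
t=1.250: state=(2.051, 6.045)
t=1.500: state=(1.463, 5.759)
t=1.750: state=(1.103, 5.116)
t=2.000: state=(0.902, 4.363)
t=2.250: state=(0.803, 3.641)
t=2.500: state=(0.773, 3.010)
t=2.750: state=(0.795, 2.487)
t=3.000: state=(0.862, 2.069)
t=3.250: state=(0.976, 1.745)
t=3.500: state=(1.141, 1.502)
t=3.750: state=(1.365, 1.330)
t=4.000: state=(1.660, 1.225)
t=4.250: state=(2.035, 1.185)
t=4.500: state=(2.496, 1.220)
t=4.750: state=(3.033, 1.353)
t=5.000: state=(3.602, 1.631)
t=5.250: state=(4.095, 2.132)
t=5.500: state=(4.322, 2.948)
t=5.750: state=(4.077, 4.078)
t=6.000: state=(3.360, 5.240)
t=6.250: state=(2.477, 5.950)
compare at T: x=2.477, y=5.950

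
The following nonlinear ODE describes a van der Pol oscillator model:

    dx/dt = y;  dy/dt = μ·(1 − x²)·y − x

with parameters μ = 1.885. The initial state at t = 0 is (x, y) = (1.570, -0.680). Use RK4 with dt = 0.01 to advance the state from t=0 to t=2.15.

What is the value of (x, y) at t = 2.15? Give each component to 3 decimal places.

(x, y) = (-1.982, -0.585)

t=0.000: state=(1.570, -0.680)
step 1 (dt=0.01): k1=(-0.680, 0.308), k2=(-0.678, 0.293), k3=(-0.679, 0.293), k4=(-0.677, 0.279); state += dt/6·(k1+2k2+2k3+k4)
t=0.010: state=(1.563, -0.677)
t=0.020: state=(1.556, -0.674)
t=0.030: state=(1.550, -0.672)
continuing one RK4 step at a time; state shown every 10 steps (Δt=0.1):
t=0.100: state=(1.503, -0.662)
t=0.200: state=(1.437, -0.664)
t=0.300: state=(1.370, -0.682)
t=0.400: state=(1.300, -0.713)
t=0.500: state=(1.227, -0.756)
t=0.600: state=(1.148, -0.814)
t=0.700: state=(1.063, -0.889)
t=0.800: state=(0.970, -0.985)
t=0.900: state=(0.865, -1.108)
t=1.000: state=(0.747, -1.266)
t=1.100: state=(0.611, -1.473)
t=1.200: state=(0.450, -1.742)
t=1.300: state=(0.260, -2.092)
t=1.400: state=(0.029, -2.530)
t=1.500: state=(-0.249, -3.033)
t=1.600: state=(-0.576, -3.499)
t=1.700: state=(-0.940, -3.707)
t=1.800: state=(-1.301, -3.414)
t=1.900: state=(-1.606, -2.624)
t=2.000: state=(-1.820, -1.669)
t=2.100: state=(-1.945, -0.879)
t=2.150: state=(-1.982, -0.585)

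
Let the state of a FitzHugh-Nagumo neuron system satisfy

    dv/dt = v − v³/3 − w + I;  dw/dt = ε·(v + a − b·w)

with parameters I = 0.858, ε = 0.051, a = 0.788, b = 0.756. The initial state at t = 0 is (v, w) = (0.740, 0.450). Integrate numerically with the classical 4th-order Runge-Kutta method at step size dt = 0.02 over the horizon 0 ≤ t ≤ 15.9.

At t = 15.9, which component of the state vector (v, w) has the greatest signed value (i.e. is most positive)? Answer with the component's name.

t=0.000: state=(0.740, 0.450)
step 1 (dt=0.02): k1=(1.013, 0.061), k2=(1.017, 0.061), k3=(1.017, 0.061), k4=(1.021, 0.062); state += dt/6·(k1+2k2+2k3+k4)
t=0.020: state=(0.760, 0.451)
t=0.040: state=(0.781, 0.452)
t=0.060: state=(0.801, 0.454)
continuing one RK4 step at a time; state shown every 50 steps (Δt=1):
t=1.000: state=(1.632, 0.534)
t=2.000: state=(1.824, 0.642)
t=3.000: state=(1.803, 0.748)
t=4.000: state=(1.759, 0.848)
t=5.000: state=(1.713, 0.942)
t=6.000: state=(1.666, 1.031)
t=7.000: state=(1.618, 1.113)
t=8.000: state=(1.568, 1.190)
t=9.000: state=(1.518, 1.262)
t=10.000: state=(1.465, 1.328)
t=11.000: state=(1.410, 1.389)
t=12.000: state=(1.353, 1.445)
t=13.000: state=(1.291, 1.496)
t=14.000: state=(1.223, 1.542)
t=15.000: state=(1.148, 1.582)
t=15.900: state=(1.070, 1.614)
compare at T: v=1.070, w=1.614

largest component: w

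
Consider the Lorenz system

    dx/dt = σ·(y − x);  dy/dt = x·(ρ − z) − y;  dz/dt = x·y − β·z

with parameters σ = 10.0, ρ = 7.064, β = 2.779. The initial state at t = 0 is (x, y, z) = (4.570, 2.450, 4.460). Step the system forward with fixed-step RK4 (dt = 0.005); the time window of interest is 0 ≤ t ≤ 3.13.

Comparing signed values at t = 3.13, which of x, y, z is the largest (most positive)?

t=0.000: state=(4.570, 2.450, 4.460)
step 1 (dt=0.005): k1=(-21.200, 9.450, -1.198), k2=(-20.434, 9.302, -1.213), k3=(-20.457, 9.308, -1.209), k4=(-19.712, 9.164, -1.224); state += dt/6·(k1+2k2+2k3+k4)
t=0.005: state=(4.468, 2.497, 4.454)
t=0.010: state=(4.373, 2.542, 4.448)
t=0.015: state=(4.285, 2.586, 4.441)
continuing one RK4 step at a time; state shown every 40 steps (Δt=0.2):
t=0.200: state=(3.544, 3.804, 4.362)
t=0.400: state=(4.364, 4.795, 5.181)
t=0.600: state=(4.879, 4.902, 6.557)
t=0.800: state=(4.485, 4.140, 7.036)
t=1.000: state=(3.840, 3.599, 6.436)
t=1.200: state=(3.616, 3.630, 5.707)
t=1.400: state=(3.830, 4.006, 5.447)
t=1.600: state=(4.206, 4.374, 5.742)
t=1.800: state=(4.399, 4.410, 6.241)
t=2.000: state=(4.270, 4.151, 6.437)
t=2.200: state=(4.028, 3.928, 6.239)
t=2.400: state=(3.922, 3.920, 5.949)
t=2.600: state=(3.997, 4.065, 5.833)
t=2.800: state=(4.142, 4.206, 5.942)
t=3.000: state=(4.216, 4.221, 6.127)
t=3.130: state=(4.198, 4.167, 6.196)
compare at T: x=4.198, y=4.167, z=6.196

largest component: z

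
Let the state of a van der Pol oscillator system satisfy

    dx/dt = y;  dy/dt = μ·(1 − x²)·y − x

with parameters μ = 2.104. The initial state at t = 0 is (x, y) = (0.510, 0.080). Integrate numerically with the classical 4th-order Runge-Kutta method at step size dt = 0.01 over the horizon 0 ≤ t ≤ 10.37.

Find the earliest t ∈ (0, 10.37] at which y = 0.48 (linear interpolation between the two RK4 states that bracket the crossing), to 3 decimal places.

t = 3.242

t=0.000: state=(0.510, 0.080)
step 1 (dt=0.01): k1=(0.080, -0.385), k2=(0.078, -0.389), k3=(0.078, -0.389), k4=(0.076, -0.392); state += dt/6·(k1+2k2+2k3+k4)
t=0.010: state=(0.511, 0.076)
t=0.020: state=(0.512, 0.072)
t=0.030: state=(0.512, 0.068)
continuing one RK4 step at a time; state shown every 50 steps (Δt=0.5):
t=0.500: state=(0.486, -0.213)
t=1.000: state=(0.242, -0.851)
t=1.500: state=(-0.511, -2.295)
t=2.000: state=(-1.613, -1.208)
t=2.500: state=(-1.755, 0.210)
t=3.000: state=(-1.587, 0.417)
t=3.240: state=(-1.480, 0.480)
next step: t=3.250: state=(-1.475, 0.482) — y has crossed 0.48
linear interpolation between t=3.240 (0.47951) and t=3.250 (0.48231) → t≈3.242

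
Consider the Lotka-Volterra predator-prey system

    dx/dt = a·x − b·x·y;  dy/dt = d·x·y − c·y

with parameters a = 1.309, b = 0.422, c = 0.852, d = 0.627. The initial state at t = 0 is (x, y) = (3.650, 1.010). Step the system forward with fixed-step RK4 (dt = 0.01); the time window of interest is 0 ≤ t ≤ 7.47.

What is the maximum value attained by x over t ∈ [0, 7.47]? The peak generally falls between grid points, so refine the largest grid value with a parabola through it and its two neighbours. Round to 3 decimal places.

max x = 5.017

t=0.000: state=(3.650, 1.010)
step 1 (dt=0.01): k1=(3.222, 1.451), k2=(3.225, 1.472), k3=(3.225, 1.472), k4=(3.228, 1.493); state += dt/6·(k1+2k2+2k3+k4)
t=0.010: state=(3.682, 1.025)
t=0.020: state=(3.715, 1.040)
t=0.030: state=(3.747, 1.055)
continuing one RK4 step at a time; state shown every 25 steps (Δt=0.25):
t=0.250: state=(4.441, 1.540)
t=0.500: state=(4.978, 2.620)
t=0.750: state=(4.759, 4.603)
t=1.000: state=(3.542, 7.205)
t=1.250: state=(2.062, 9.002)
t=1.500: state=(1.080, 9.234)
t=1.750: state=(0.586, 8.462)
t=2.000: state=(0.352, 7.344)
t=2.250: state=(0.239, 6.211)
t=2.500: state=(0.182, 5.185)
t=2.750: state=(0.153, 4.301)
t=3.000: state=(0.141, 3.556)
t=3.250: state=(0.139, 2.937)
t=3.500: state=(0.145, 2.427)
t=3.750: state=(0.160, 2.009)
t=4.000: state=(0.182, 1.667)
t=4.250: state=(0.215, 1.390)
t=4.500: state=(0.261, 1.166)
t=4.750: state=(0.324, 0.986)
t=5.000: state=(0.408, 0.844)
t=5.250: state=(0.521, 0.733)
t=5.500: state=(0.671, 0.650)
t=5.750: state=(0.873, 0.592)
t=6.000: state=(1.139, 0.560)
t=6.250: state=(1.490, 0.555)
t=6.500: state=(1.947, 0.587)
t=6.750: state=(2.529, 0.672)
t=7.000: state=(3.241, 0.853)
t=7.250: state=(4.039, 1.219)
t=7.470: state=(4.687, 1.848)
largest grid value and its neighbours: x(0.560)=5.01540, x(0.570)=5.01671, x(0.580)=5.01653
parabola through these three points peaks at t≈0.574 with x≈5.01682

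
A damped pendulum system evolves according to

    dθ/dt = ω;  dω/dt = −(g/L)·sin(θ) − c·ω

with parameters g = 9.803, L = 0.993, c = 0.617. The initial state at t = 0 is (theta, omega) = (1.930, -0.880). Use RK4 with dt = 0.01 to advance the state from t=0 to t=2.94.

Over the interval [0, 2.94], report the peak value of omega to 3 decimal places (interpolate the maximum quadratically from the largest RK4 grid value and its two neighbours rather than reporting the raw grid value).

t=0.000: state=(1.930, -0.880)
step 1 (dt=0.01): k1=(-0.880, -8.699), k2=(-0.923, -8.687), k3=(-0.923, -8.688), k4=(-0.967, -8.677); state += dt/6·(k1+2k2+2k3+k4)
t=0.010: state=(1.921, -0.967)
t=0.020: state=(1.911, -1.054)
t=0.030: state=(1.900, -1.140)
continuing one RK4 step at a time; state shown every 10 steps (Δt=0.1):
t=0.100: state=(1.799, -1.741)
t=0.200: state=(1.582, -2.585)
t=0.300: state=(1.284, -3.376)
t=0.400: state=(0.912, -4.023)
t=0.500: state=(0.488, -4.395)
t=0.600: state=(0.046, -4.380)
t=0.700: state=(-0.374, -3.957)
t=0.800: state=(-0.735, -3.213)
t=0.900: state=(-1.011, -2.284)
t=1.000: state=(-1.189, -1.291)
t=1.100: state=(-1.269, -0.309)
t=1.200: state=(-1.253, 0.623)
t=1.300: state=(-1.147, 1.480)
t=1.400: state=(-0.961, 2.225)
t=1.500: state=(-0.708, 2.801)
t=1.600: state=(-0.408, 3.140)
t=1.700: state=(-0.090, 3.186)
t=1.800: state=(0.219, 2.930)
t=1.900: state=(0.488, 2.419)
t=2.000: state=(0.697, 1.736)
t=2.100: state=(0.832, 0.965)
t=2.200: state=(0.889, 0.177)
t=2.300: state=(0.869, -0.575)
t=2.400: state=(0.777, -1.245)
t=2.500: state=(0.624, -1.790)
t=2.600: state=(0.425, -2.163)
t=2.700: state=(0.198, -2.327)
t=2.800: state=(-0.033, -2.265)
t=2.900: state=(-0.248, -1.992)
t=2.940: state=(-0.324, -1.834)
largest grid value and its neighbours: omega(1.650)=3.20131, omega(1.660)=3.20438, omega(1.670)=3.20436
parabola through these three points peaks at t≈1.665 with omega≈3.20476

max omega = 3.205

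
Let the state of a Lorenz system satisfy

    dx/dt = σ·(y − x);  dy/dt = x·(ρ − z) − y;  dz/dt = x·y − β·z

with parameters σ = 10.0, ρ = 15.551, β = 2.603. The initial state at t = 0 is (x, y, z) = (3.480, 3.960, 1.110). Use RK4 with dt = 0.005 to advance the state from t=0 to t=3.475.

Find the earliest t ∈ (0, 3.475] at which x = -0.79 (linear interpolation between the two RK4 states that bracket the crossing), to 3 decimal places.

t = 0.811

t=0.000: state=(3.480, 3.960, 1.110)
step 1 (dt=0.005): k1=(4.800, 46.295, 10.891), k2=(5.837, 46.257, 11.272), k3=(5.810, 46.291, 11.280), k4=(6.824, 46.285, 11.672); state += dt/6·(k1+2k2+2k3+k4)
t=0.005: state=(3.509, 4.191, 1.166)
t=0.010: state=(3.548, 4.423, 1.227)
t=0.015: state=(3.596, 4.656, 1.291)
continuing one RK4 step at a time; state shown every 40 steps (Δt=0.2):
t=0.200: state=(9.919, 14.443, 11.084)
t=0.400: state=(7.805, 1.771, 22.981)
t=0.600: state=(0.413, -0.885, 13.593)
t=0.800: state=(-0.751, -1.111, 8.129)
t=0.810: state=(-0.787, -1.157, 7.929)
next step: t=0.815: state=(-0.806, -1.182, 7.831) — x has crossed -0.79
linear interpolation between t=0.810 (-0.78716) and t=0.815 (-0.80582) → t≈0.811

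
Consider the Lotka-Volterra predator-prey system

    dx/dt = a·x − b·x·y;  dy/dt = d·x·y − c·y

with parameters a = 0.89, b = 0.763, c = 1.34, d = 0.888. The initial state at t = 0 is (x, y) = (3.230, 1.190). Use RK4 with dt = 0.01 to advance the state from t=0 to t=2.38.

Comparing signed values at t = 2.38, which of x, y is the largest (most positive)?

largest component: y

t=0.000: state=(3.230, 1.190)
step 1 (dt=0.01): k1=(-0.058, 1.819), k2=(-0.080, 1.832), k3=(-0.081, 1.832), k4=(-0.103, 1.846); state += dt/6·(k1+2k2+2k3+k4)
t=0.010: state=(3.229, 1.208)
t=0.020: state=(3.228, 1.227)
t=0.030: state=(3.226, 1.246)
continuing one RK4 step at a time; state shown every 10 steps (Δt=0.1):
t=0.100: state=(3.201, 1.385)
t=0.200: state=(3.122, 1.605)
t=0.300: state=(2.992, 1.842)
t=0.400: state=(2.816, 2.085)
t=0.500: state=(2.601, 2.320)
t=0.600: state=(2.363, 2.530)
t=0.700: state=(2.115, 2.700)
t=0.800: state=(1.872, 2.818)
t=0.900: state=(1.646, 2.881)
t=1.000: state=(1.443, 2.889)
t=1.100: state=(1.267, 2.850)
t=1.200: state=(1.117, 2.770)
t=1.300: state=(0.993, 2.660)
t=1.400: state=(0.890, 2.529)
t=1.500: state=(0.807, 2.385)
t=1.600: state=(0.739, 2.234)
t=1.700: state=(0.685, 2.081)
t=1.800: state=(0.643, 1.930)
t=1.900: state=(0.610, 1.785)
t=2.000: state=(0.585, 1.646)
t=2.100: state=(0.567, 1.515)
t=2.200: state=(0.555, 1.392)
t=2.300: state=(0.547, 1.279)
t=2.380: state=(0.545, 1.194)
compare at T: x=0.545, y=1.194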